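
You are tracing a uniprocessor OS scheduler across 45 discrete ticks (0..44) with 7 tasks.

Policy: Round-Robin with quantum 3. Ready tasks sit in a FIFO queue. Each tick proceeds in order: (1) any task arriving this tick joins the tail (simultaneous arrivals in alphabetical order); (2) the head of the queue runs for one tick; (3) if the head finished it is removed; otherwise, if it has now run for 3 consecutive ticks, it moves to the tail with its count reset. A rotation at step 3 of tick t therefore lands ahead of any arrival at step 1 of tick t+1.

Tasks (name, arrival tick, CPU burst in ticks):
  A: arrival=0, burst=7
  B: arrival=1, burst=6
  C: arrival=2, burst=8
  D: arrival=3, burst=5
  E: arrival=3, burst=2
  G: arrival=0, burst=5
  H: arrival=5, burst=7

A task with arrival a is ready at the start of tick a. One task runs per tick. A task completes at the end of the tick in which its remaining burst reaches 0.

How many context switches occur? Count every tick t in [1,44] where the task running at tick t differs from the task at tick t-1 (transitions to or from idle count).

t=0: queue=[A,G] q_used=0 → run A
t=1: queue=[A,G,B] q_used=1 → run A
t=2: queue=[A,G,B,C] q_used=2 → run A
t=3: queue=[G,B,C,A,D,E] q_used=0 → run G
t=4: queue=[G,B,C,A,D,E] q_used=1 → run G
t=5: queue=[G,B,C,A,D,E,H] q_used=2 → run G
t=6: queue=[B,C,A,D,E,H,G] q_used=0 → run B
t=7: queue=[B,C,A,D,E,H,G] q_used=1 → run B
t=8: queue=[B,C,A,D,E,H,G] q_used=2 → run B
t=9: queue=[C,A,D,E,H,G,B] q_used=0 → run C
t=10: queue=[C,A,D,E,H,G,B] q_used=1 → run C
t=11: queue=[C,A,D,E,H,G,B] q_used=2 → run C
t=12: queue=[A,D,E,H,G,B,C] q_used=0 → run A
t=13: queue=[A,D,E,H,G,B,C] q_used=1 → run A
t=14: queue=[A,D,E,H,G,B,C] q_used=2 → run A
t=15: queue=[D,E,H,G,B,C,A] q_used=0 → run D
t=16: queue=[D,E,H,G,B,C,A] q_used=1 → run D
t=17: queue=[D,E,H,G,B,C,A] q_used=2 → run D
t=18: queue=[E,H,G,B,C,A,D] q_used=0 → run E
t=19: queue=[E,H,G,B,C,A,D] q_used=1 → run E
t=20: queue=[H,G,B,C,A,D] q_used=0 → run H
t=21: queue=[H,G,B,C,A,D] q_used=1 → run H
t=22: queue=[H,G,B,C,A,D] q_used=2 → run H
t=23: queue=[G,B,C,A,D,H] q_used=0 → run G
t=24: queue=[G,B,C,A,D,H] q_used=1 → run G
t=25: queue=[B,C,A,D,H] q_used=0 → run B
t=26: queue=[B,C,A,D,H] q_used=1 → run B
t=27: queue=[B,C,A,D,H] q_used=2 → run B
t=28: queue=[C,A,D,H] q_used=0 → run C
t=29: queue=[C,A,D,H] q_used=1 → run C
t=30: queue=[C,A,D,H] q_used=2 → run C
t=31: queue=[A,D,H,C] q_used=0 → run A
t=32: queue=[D,H,C] q_used=0 → run D
t=33: queue=[D,H,C] q_used=1 → run D
t=34: queue=[H,C] q_used=0 → run H
t=35: queue=[H,C] q_used=1 → run H
t=36: queue=[H,C] q_used=2 → run H
t=37: queue=[C,H] q_used=0 → run C
t=38: queue=[C,H] q_used=1 → run C
t=39: queue=[H] q_used=0 → run H
t=40: (idle)
t=41: (idle)
t=42: (idle)
t=43: (idle)
t=44: (idle)

context switches = 16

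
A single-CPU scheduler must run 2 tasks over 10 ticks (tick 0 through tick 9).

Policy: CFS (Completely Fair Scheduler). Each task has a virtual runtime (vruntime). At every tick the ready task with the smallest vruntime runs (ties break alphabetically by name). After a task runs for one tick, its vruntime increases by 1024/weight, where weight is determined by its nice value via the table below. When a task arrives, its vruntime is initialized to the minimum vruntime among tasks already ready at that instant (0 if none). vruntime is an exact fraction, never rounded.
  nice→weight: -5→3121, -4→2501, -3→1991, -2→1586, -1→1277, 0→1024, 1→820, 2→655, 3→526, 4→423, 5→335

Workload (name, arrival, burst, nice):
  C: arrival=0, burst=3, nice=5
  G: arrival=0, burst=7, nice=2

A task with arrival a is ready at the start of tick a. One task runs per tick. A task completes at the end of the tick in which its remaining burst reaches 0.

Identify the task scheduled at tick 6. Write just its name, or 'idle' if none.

running at tick 6 = C

t=0: vr[C=0 G=0] → run C
t=1: vr[C=1024/335 G=0] → run G
t=2: vr[C=1024/335 G=1024/655] → run G
t=3: vr[C=1024/335 G=2048/655] → run C
t=4: vr[C=2048/335 G=2048/655] → run G
t=5: vr[C=2048/335 G=3072/655] → run G
t=6: vr[C=2048/335 G=4096/655] → run C
t=7: vr[G=4096/655] → run G
t=8: vr[G=1024/131] → run G
t=9: vr[G=6144/655] → run G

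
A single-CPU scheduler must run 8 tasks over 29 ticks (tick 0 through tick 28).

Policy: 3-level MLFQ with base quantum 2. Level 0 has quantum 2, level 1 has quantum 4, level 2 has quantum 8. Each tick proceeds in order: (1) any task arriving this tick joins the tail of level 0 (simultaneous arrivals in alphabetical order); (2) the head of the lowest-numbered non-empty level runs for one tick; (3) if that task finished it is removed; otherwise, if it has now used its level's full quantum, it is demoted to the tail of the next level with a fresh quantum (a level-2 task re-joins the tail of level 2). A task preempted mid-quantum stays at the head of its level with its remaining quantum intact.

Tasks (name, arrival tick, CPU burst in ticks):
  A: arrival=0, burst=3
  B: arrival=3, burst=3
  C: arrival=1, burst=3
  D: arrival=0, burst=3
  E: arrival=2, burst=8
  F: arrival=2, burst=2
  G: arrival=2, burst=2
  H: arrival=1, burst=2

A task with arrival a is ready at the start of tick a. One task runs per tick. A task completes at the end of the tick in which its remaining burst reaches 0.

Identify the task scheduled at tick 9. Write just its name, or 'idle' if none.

running at tick 9 = E

t=0: L0/L1/L2 = AD/-/- → run A
t=1: L0/L1/L2 = ADCH/-/- → run A
t=2: L0/L1/L2 = DCHEFG/A/- → run D
t=3: L0/L1/L2 = DCHEFGB/A/- → run D
t=4: L0/L1/L2 = CHEFGB/AD/- → run C
t=5: L0/L1/L2 = CHEFGB/AD/- → run C
t=6: L0/L1/L2 = HEFGB/ADC/- → run H
t=7: L0/L1/L2 = HEFGB/ADC/- → run H
t=8: L0/L1/L2 = EFGB/ADC/- → run E
t=9: L0/L1/L2 = EFGB/ADC/- → run E
t=10: L0/L1/L2 = FGB/ADCE/- → run F
t=11: L0/L1/L2 = FGB/ADCE/- → run F
t=12: L0/L1/L2 = GB/ADCE/- → run G
t=13: L0/L1/L2 = GB/ADCE/- → run G
t=14: L0/L1/L2 = B/ADCE/- → run B
t=15: L0/L1/L2 = B/ADCE/- → run B
t=16: L0/L1/L2 = -/ADCEB/- → run A
t=17: L0/L1/L2 = -/DCEB/- → run D
t=18: L0/L1/L2 = -/CEB/- → run C
t=19: L0/L1/L2 = -/EB/- → run E
t=20: L0/L1/L2 = -/EB/- → run E
t=21: L0/L1/L2 = -/EB/- → run E
t=22: L0/L1/L2 = -/EB/- → run E
t=23: L0/L1/L2 = -/B/E → run B
t=24: L0/L1/L2 = -/-/E → run E
t=25: L0/L1/L2 = -/-/E → run E
t=26: (idle)
t=27: (idle)
t=28: (idle)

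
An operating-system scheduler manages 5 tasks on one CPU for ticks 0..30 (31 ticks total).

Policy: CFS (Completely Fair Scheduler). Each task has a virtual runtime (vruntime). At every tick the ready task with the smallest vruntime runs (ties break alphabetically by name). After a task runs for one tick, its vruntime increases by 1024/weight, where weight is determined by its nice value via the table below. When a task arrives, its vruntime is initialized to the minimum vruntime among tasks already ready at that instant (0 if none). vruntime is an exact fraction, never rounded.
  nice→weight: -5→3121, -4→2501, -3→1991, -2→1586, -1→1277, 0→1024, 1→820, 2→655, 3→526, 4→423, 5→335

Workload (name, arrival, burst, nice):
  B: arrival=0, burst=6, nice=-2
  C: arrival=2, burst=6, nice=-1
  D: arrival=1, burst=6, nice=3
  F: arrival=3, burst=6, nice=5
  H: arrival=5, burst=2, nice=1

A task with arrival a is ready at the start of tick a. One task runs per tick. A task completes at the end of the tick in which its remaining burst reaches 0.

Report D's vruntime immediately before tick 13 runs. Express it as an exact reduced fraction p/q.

vruntime(D, start of tick 13) = 946688/208559

t=0: vr[B=0] → run B
t=1: vr[B=512/793 D=512/793] → run B
t=2: vr[B=1024/793 C=512/793 D=512/793] → run C
t=3: vr[B=1024/793 C=1465856/1012661 D=512/793 F=512/793] → run D
t=4: vr[B=1024/793 C=1465856/1012661 D=540672/208559 F=512/793] → run F
t=5: vr[B=1024/793 C=1465856/1012661 D=540672/208559 F=983552/265655 H=1024/793] → run B
t=6: vr[B=1536/793 C=1465856/1012661 D=540672/208559 F=983552/265655 H=1024/793] → run H
t=7: vr[B=1536/793 C=1465856/1012661 D=540672/208559 F=983552/265655 H=412928/162565] → run C
t=8: vr[B=1536/793 C=2277888/1012661 D=540672/208559 F=983552/265655 H=412928/162565] → run B
t=9: vr[B=2048/793 C=2277888/1012661 D=540672/208559 F=983552/265655 H=412928/162565] → run C
t=10: vr[B=2048/793 C=3089920/1012661 D=540672/208559 F=983552/265655 H=412928/162565] → run H
t=11: vr[B=2048/793 C=3089920/1012661 D=540672/208559 F=983552/265655] → run B
t=12: vr[B=2560/793 C=3089920/1012661 D=540672/208559 F=983552/265655] → run D
t=13: vr[B=2560/793 C=3089920/1012661 D=946688/208559 F=983552/265655] → run C
t=14: vr[B=2560/793 C=3901952/1012661 D=946688/208559 F=983552/265655] → run B
t=15: vr[C=3901952/1012661 D=946688/208559 F=983552/265655] → run F
t=16: vr[C=3901952/1012661 D=946688/208559 F=1795584/265655] → run C
t=17: vr[C=4713984/1012661 D=946688/208559 F=1795584/265655] → run D
t=18: vr[C=4713984/1012661 D=1352704/208559 F=1795584/265655] → run C
t=19: vr[D=1352704/208559 F=1795584/265655] → run D
t=20: vr[D=1758720/208559 F=1795584/265655] → run F
t=21: vr[D=1758720/208559 F=2607616/265655] → run D
t=22: vr[D=2164736/208559 F=2607616/265655] → run F
t=23: vr[D=2164736/208559 F=3419648/265655] → run D
t=24: vr[F=3419648/265655] → run F
t=25: vr[F=846336/53131] → run F
t=26: (idle)
t=27: (idle)
t=28: (idle)
t=29: (idle)
t=30: (idle)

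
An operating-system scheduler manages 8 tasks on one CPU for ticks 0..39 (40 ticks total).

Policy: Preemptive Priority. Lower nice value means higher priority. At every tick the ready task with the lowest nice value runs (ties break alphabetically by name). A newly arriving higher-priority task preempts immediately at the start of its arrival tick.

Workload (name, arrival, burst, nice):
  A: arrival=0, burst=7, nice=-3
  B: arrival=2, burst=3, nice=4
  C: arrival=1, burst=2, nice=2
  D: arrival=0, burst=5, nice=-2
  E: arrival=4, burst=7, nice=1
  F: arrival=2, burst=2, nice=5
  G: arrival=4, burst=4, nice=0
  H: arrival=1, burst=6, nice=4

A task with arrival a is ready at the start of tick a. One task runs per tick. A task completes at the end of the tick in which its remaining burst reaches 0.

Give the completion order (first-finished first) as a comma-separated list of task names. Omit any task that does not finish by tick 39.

t=0: ready={A,D} → run A
t=1: ready={A,C,D,H} → run A
t=2: ready={A,B,C,D,F,H} → run A
t=3: ready={A,B,C,D,F,H} → run A
t=4: ready={A,B,C,D,E,F,G,H} → run A
t=5: ready={A,B,C,D,E,F,G,H} → run A
t=6: ready={A,B,C,D,E,F,G,H} → run A
t=7: ready={B,C,D,E,F,G,H} → run D
t=8: ready={B,C,D,E,F,G,H} → run D
t=9: ready={B,C,D,E,F,G,H} → run D
t=10: ready={B,C,D,E,F,G,H} → run D
t=11: ready={B,C,D,E,F,G,H} → run D
t=12: ready={B,C,E,F,G,H} → run G
t=13: ready={B,C,E,F,G,H} → run G
t=14: ready={B,C,E,F,G,H} → run G
t=15: ready={B,C,E,F,G,H} → run G
t=16: ready={B,C,E,F,H} → run E
t=17: ready={B,C,E,F,H} → run E
t=18: ready={B,C,E,F,H} → run E
t=19: ready={B,C,E,F,H} → run E
t=20: ready={B,C,E,F,H} → run E
t=21: ready={B,C,E,F,H} → run E
t=22: ready={B,C,E,F,H} → run E
t=23: ready={B,C,F,H} → run C
t=24: ready={B,C,F,H} → run C
t=25: ready={B,F,H} → run B
t=26: ready={B,F,H} → run B
t=27: ready={B,F,H} → run B
t=28: ready={F,H} → run H
t=29: ready={F,H} → run H
t=30: ready={F,H} → run H
t=31: ready={F,H} → run H
t=32: ready={F,H} → run H
t=33: ready={F,H} → run H
t=34: ready={F} → run F
t=35: ready={F} → run F
t=36: (idle)
t=37: (idle)
t=38: (idle)
t=39: (idle)

completion order = A, D, G, E, C, B, H, F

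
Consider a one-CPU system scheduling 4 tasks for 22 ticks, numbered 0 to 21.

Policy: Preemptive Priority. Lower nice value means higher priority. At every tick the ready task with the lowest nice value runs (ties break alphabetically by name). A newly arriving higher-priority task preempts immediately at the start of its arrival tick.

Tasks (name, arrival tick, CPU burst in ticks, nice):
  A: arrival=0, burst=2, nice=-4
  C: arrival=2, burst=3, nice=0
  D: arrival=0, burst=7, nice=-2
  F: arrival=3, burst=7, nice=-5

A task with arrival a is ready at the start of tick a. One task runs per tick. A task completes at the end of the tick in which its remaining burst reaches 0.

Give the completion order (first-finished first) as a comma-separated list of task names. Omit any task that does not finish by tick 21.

completion order = A, F, D, C

t=0: ready={A,D} → run A
t=1: ready={A,D} → run A
t=2: ready={C,D} → run D
t=3: ready={C,D,F} → run F
t=4: ready={C,D,F} → run F
t=5: ready={C,D,F} → run F
t=6: ready={C,D,F} → run F
t=7: ready={C,D,F} → run F
t=8: ready={C,D,F} → run F
t=9: ready={C,D,F} → run F
t=10: ready={C,D} → run D
t=11: ready={C,D} → run D
t=12: ready={C,D} → run D
t=13: ready={C,D} → run D
t=14: ready={C,D} → run D
t=15: ready={C,D} → run D
t=16: ready={C} → run C
t=17: ready={C} → run C
t=18: ready={C} → run C
t=19: (idle)
t=20: (idle)
t=21: (idle)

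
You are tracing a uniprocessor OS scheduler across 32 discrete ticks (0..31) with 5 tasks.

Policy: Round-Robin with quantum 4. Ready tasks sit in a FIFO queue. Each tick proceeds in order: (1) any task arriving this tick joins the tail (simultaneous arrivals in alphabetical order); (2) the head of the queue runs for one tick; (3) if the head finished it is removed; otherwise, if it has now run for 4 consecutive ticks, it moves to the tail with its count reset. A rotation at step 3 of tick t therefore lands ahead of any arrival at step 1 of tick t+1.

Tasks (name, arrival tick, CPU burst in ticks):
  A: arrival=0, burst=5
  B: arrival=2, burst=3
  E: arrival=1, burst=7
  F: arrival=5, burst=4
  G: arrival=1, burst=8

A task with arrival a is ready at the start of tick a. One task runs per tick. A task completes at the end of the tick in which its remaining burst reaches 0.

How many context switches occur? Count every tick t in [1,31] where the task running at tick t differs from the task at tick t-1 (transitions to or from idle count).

t=0: queue=[A] q_used=0 → run A
t=1: queue=[A,E,G] q_used=1 → run A
t=2: queue=[A,E,G,B] q_used=2 → run A
t=3: queue=[A,E,G,B] q_used=3 → run A
t=4: queue=[E,G,B,A] q_used=0 → run E
t=5: queue=[E,G,B,A,F] q_used=1 → run E
t=6: queue=[E,G,B,A,F] q_used=2 → run E
t=7: queue=[E,G,B,A,F] q_used=3 → run E
t=8: queue=[G,B,A,F,E] q_used=0 → run G
t=9: queue=[G,B,A,F,E] q_used=1 → run G
t=10: queue=[G,B,A,F,E] q_used=2 → run G
t=11: queue=[G,B,A,F,E] q_used=3 → run G
t=12: queue=[B,A,F,E,G] q_used=0 → run B
t=13: queue=[B,A,F,E,G] q_used=1 → run B
t=14: queue=[B,A,F,E,G] q_used=2 → run B
t=15: queue=[A,F,E,G] q_used=0 → run A
t=16: queue=[F,E,G] q_used=0 → run F
t=17: queue=[F,E,G] q_used=1 → run F
t=18: queue=[F,E,G] q_used=2 → run F
t=19: queue=[F,E,G] q_used=3 → run F
t=20: queue=[E,G] q_used=0 → run E
t=21: queue=[E,G] q_used=1 → run E
t=22: queue=[E,G] q_used=2 → run E
t=23: queue=[G] q_used=0 → run G
t=24: queue=[G] q_used=1 → run G
t=25: queue=[G] q_used=2 → run G
t=26: queue=[G] q_used=3 → run G
t=27: (idle)
t=28: (idle)
t=29: (idle)
t=30: (idle)
t=31: (idle)

context switches = 8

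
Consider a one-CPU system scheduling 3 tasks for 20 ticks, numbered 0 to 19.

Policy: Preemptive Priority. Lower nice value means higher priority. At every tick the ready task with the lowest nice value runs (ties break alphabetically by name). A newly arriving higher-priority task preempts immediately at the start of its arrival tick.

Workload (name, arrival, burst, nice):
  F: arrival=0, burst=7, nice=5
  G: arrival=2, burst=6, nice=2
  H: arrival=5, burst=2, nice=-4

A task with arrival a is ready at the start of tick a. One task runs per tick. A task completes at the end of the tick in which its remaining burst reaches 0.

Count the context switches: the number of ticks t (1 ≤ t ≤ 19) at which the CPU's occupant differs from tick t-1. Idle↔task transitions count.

context switches = 5

t=0: ready={F} → run F
t=1: ready={F} → run F
t=2: ready={F,G} → run G
t=3: ready={F,G} → run G
t=4: ready={F,G} → run G
t=5: ready={F,G,H} → run H
t=6: ready={F,G,H} → run H
t=7: ready={F,G} → run G
t=8: ready={F,G} → run G
t=9: ready={F,G} → run G
t=10: ready={F} → run F
t=11: ready={F} → run F
t=12: ready={F} → run F
t=13: ready={F} → run F
t=14: ready={F} → run F
t=15: (idle)
t=16: (idle)
t=17: (idle)
t=18: (idle)
t=19: (idle)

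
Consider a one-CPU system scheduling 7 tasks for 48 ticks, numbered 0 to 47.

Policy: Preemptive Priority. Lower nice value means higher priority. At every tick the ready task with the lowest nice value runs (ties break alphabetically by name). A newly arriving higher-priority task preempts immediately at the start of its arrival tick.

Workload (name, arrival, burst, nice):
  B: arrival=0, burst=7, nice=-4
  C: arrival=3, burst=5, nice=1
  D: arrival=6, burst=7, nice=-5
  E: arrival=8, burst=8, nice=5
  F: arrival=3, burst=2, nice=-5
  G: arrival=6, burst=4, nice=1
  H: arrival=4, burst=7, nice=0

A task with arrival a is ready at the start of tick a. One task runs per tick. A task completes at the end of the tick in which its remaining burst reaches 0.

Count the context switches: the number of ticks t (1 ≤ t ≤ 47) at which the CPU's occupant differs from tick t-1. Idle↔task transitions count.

context switches = 9

t=0: ready={B} → run B
t=1: ready={B} → run B
t=2: ready={B} → run B
t=3: ready={B,C,F} → run F
t=4: ready={B,C,F,H} → run F
t=5: ready={B,C,H} → run B
t=6: ready={B,C,D,G,H} → run D
t=7: ready={B,C,D,G,H} → run D
t=8: ready={B,C,D,E,G,H} → run D
t=9: ready={B,C,D,E,G,H} → run D
t=10: ready={B,C,D,E,G,H} → run D
t=11: ready={B,C,D,E,G,H} → run D
t=12: ready={B,C,D,E,G,H} → run D
t=13: ready={B,C,E,G,H} → run B
t=14: ready={B,C,E,G,H} → run B
t=15: ready={B,C,E,G,H} → run B
t=16: ready={C,E,G,H} → run H
t=17: ready={C,E,G,H} → run H
t=18: ready={C,E,G,H} → run H
t=19: ready={C,E,G,H} → run H
t=20: ready={C,E,G,H} → run H
t=21: ready={C,E,G,H} → run H
t=22: ready={C,E,G,H} → run H
t=23: ready={C,E,G} → run C
t=24: ready={C,E,G} → run C
t=25: ready={C,E,G} → run C
t=26: ready={C,E,G} → run C
t=27: ready={C,E,G} → run C
t=28: ready={E,G} → run G
t=29: ready={E,G} → run G
t=30: ready={E,G} → run G
t=31: ready={E,G} → run G
t=32: ready={E} → run E
t=33: ready={E} → run E
t=34: ready={E} → run E
t=35: ready={E} → run E
t=36: ready={E} → run E
t=37: ready={E} → run E
t=38: ready={E} → run E
t=39: ready={E} → run E
t=40: (idle)
t=41: (idle)
t=42: (idle)
t=43: (idle)
t=44: (idle)
t=45: (idle)
t=46: (idle)
t=47: (idle)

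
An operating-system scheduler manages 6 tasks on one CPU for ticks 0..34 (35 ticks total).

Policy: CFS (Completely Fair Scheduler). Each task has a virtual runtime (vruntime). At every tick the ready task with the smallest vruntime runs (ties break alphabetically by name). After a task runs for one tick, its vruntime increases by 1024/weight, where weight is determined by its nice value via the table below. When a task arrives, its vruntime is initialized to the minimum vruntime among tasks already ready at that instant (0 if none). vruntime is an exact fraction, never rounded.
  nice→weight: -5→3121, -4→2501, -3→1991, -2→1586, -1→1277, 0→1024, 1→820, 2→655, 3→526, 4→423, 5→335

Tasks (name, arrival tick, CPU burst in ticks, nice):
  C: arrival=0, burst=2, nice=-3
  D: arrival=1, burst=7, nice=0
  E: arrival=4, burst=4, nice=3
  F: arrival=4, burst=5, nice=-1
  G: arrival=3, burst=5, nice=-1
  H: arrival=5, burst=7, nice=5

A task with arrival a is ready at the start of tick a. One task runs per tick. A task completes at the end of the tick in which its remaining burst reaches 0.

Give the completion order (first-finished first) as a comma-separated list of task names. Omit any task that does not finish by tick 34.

completion order = C, F, G, D, E, H

t=0: vr[C=0] → run C
t=1: vr[C=1024/1991 D=1024/1991] → run C
t=2: vr[D=1024/1991] → run D
t=3: vr[D=3015/1991 G=3015/1991] → run D
t=4: vr[D=5006/1991 E=3015/1991 F=3015/1991 G=3015/1991] → run E
t=5: vr[D=5006/1991 E=1812337/523633 F=3015/1991 G=3015/1991 H=3015/1991] → run F
t=6: vr[D=5006/1991 E=1812337/523633 F=5888939/2542507 G=3015/1991 H=3015/1991] → run G
t=7: vr[D=5006/1991 E=1812337/523633 F=5888939/2542507 G=5888939/2542507 H=3015/1991] → run H
t=8: vr[D=5006/1991 E=1812337/523633 F=5888939/2542507 G=5888939/2542507 H=3048809/666985] → run F
t=9: vr[D=5006/1991 E=1812337/523633 F=7927723/2542507 G=5888939/2542507 H=3048809/666985] → run G
t=10: vr[D=5006/1991 E=1812337/523633 F=7927723/2542507 G=7927723/2542507 H=3048809/666985] → run D
t=11: vr[D=6997/1991 E=1812337/523633 F=7927723/2542507 G=7927723/2542507 H=3048809/666985] → run F
t=12: vr[D=6997/1991 E=1812337/523633 F=9966507/2542507 G=7927723/2542507 H=3048809/666985] → run G
t=13: vr[D=6997/1991 E=1812337/523633 F=9966507/2542507 G=9966507/2542507 H=3048809/666985] → run E
t=14: vr[D=6997/1991 E=2831729/523633 F=9966507/2542507 G=9966507/2542507 H=3048809/666985] → run D
t=15: vr[D=8988/1991 E=2831729/523633 F=9966507/2542507 G=9966507/2542507 H=3048809/666985] → run F
t=16: vr[D=8988/1991 E=2831729/523633 F=12005291/2542507 G=9966507/2542507 H=3048809/666985] → run G
t=17: vr[D=8988/1991 E=2831729/523633 F=12005291/2542507 G=12005291/2542507 H=3048809/666985] → run D
t=18: vr[D=10979/1991 E=2831729/523633 F=12005291/2542507 G=12005291/2542507 H=3048809/666985] → run H
t=19: vr[D=10979/1991 E=2831729/523633 F=12005291/2542507 G=12005291/2542507 H=5087593/666985] → run F
t=20: vr[D=10979/1991 E=2831729/523633 G=12005291/2542507 H=5087593/666985] → run G
t=21: vr[D=10979/1991 E=2831729/523633 H=5087593/666985] → run E
t=22: vr[D=10979/1991 E=3851121/523633 H=5087593/666985] → run D
t=23: vr[D=12970/1991 E=3851121/523633 H=5087593/666985] → run D
t=24: vr[E=3851121/523633 H=5087593/666985] → run E
t=25: vr[H=5087593/666985] → run H
t=26: vr[H=7126377/666985] → run H
t=27: vr[H=9165161/666985] → run H
t=28: vr[H=2240789/133397] → run H
t=29: vr[H=13242729/666985] → run H
t=30: (idle)
t=31: (idle)
t=32: (idle)
t=33: (idle)
t=34: (idle)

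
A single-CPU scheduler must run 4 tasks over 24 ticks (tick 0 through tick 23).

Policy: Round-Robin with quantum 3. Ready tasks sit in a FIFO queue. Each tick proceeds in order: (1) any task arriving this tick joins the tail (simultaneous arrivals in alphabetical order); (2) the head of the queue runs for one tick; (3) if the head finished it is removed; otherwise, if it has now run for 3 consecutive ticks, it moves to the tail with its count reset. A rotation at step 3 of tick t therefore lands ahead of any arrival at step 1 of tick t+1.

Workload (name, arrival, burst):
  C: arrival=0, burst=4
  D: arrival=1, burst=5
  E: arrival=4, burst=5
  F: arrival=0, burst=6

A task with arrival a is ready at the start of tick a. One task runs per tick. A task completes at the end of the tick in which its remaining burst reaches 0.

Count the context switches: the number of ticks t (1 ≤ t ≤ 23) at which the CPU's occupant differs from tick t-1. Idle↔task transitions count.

t=0: queue=[C,F] q_used=0 → run C
t=1: queue=[C,F,D] q_used=1 → run C
t=2: queue=[C,F,D] q_used=2 → run C
t=3: queue=[F,D,C] q_used=0 → run F
t=4: queue=[F,D,C,E] q_used=1 → run F
t=5: queue=[F,D,C,E] q_used=2 → run F
t=6: queue=[D,C,E,F] q_used=0 → run D
t=7: queue=[D,C,E,F] q_used=1 → run D
t=8: queue=[D,C,E,F] q_used=2 → run D
t=9: queue=[C,E,F,D] q_used=0 → run C
t=10: queue=[E,F,D] q_used=0 → run E
t=11: queue=[E,F,D] q_used=1 → run E
t=12: queue=[E,F,D] q_used=2 → run E
t=13: queue=[F,D,E] q_used=0 → run F
t=14: queue=[F,D,E] q_used=1 → run F
t=15: queue=[F,D,E] q_used=2 → run F
t=16: queue=[D,E] q_used=0 → run D
t=17: queue=[D,E] q_used=1 → run D
t=18: queue=[E] q_used=0 → run E
t=19: queue=[E] q_used=1 → run E
t=20: (idle)
t=21: (idle)
t=22: (idle)
t=23: (idle)

context switches = 8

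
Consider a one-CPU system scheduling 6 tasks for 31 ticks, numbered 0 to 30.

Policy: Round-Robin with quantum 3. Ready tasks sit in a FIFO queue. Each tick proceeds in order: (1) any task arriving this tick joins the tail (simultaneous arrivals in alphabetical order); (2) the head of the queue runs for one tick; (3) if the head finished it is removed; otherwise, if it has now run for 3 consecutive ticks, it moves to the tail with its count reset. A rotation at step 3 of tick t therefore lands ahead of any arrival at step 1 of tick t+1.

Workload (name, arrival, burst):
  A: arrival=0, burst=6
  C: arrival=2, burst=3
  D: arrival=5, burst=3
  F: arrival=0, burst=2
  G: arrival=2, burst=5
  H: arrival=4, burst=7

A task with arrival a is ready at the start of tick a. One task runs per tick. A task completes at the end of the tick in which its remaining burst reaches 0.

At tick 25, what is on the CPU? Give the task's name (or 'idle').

t=0: queue=[A,F] q_used=0 → run A
t=1: queue=[A,F] q_used=1 → run A
t=2: queue=[A,F,C,G] q_used=2 → run A
t=3: queue=[F,C,G,A] q_used=0 → run F
t=4: queue=[F,C,G,A,H] q_used=1 → run F
t=5: queue=[C,G,A,H,D] q_used=0 → run C
t=6: queue=[C,G,A,H,D] q_used=1 → run C
t=7: queue=[C,G,A,H,D] q_used=2 → run C
t=8: queue=[G,A,H,D] q_used=0 → run G
t=9: queue=[G,A,H,D] q_used=1 → run G
t=10: queue=[G,A,H,D] q_used=2 → run G
t=11: queue=[A,H,D,G] q_used=0 → run A
t=12: queue=[A,H,D,G] q_used=1 → run A
t=13: queue=[A,H,D,G] q_used=2 → run A
t=14: queue=[H,D,G] q_used=0 → run H
t=15: queue=[H,D,G] q_used=1 → run H
t=16: queue=[H,D,G] q_used=2 → run H
t=17: queue=[D,G,H] q_used=0 → run D
t=18: queue=[D,G,H] q_used=1 → run D
t=19: queue=[D,G,H] q_used=2 → run D
t=20: queue=[G,H] q_used=0 → run G
t=21: queue=[G,H] q_used=1 → run G
t=22: queue=[H] q_used=0 → run H
t=23: queue=[H] q_used=1 → run H
t=24: queue=[H] q_used=2 → run H
t=25: queue=[H] q_used=0 → run H
t=26: (idle)
t=27: (idle)
t=28: (idle)
t=29: (idle)
t=30: (idle)

running at tick 25 = H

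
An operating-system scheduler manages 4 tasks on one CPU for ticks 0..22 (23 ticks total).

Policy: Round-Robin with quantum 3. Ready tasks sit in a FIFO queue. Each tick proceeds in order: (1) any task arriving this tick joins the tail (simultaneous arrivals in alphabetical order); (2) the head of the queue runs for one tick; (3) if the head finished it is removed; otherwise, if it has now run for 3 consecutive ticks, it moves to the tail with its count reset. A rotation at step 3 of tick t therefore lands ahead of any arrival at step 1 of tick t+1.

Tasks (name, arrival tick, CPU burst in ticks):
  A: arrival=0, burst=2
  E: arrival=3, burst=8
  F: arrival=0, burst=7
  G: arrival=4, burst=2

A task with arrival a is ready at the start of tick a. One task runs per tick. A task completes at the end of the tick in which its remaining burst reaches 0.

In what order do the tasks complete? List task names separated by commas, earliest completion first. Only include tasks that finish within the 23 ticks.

t=0: queue=[A,F] q_used=0 → run A
t=1: queue=[A,F] q_used=1 → run A
t=2: queue=[F] q_used=0 → run F
t=3: queue=[F,E] q_used=1 → run F
t=4: queue=[F,E,G] q_used=2 → run F
t=5: queue=[E,G,F] q_used=0 → run E
t=6: queue=[E,G,F] q_used=1 → run E
t=7: queue=[E,G,F] q_used=2 → run E
t=8: queue=[G,F,E] q_used=0 → run G
t=9: queue=[G,F,E] q_used=1 → run G
t=10: queue=[F,E] q_used=0 → run F
t=11: queue=[F,E] q_used=1 → run F
t=12: queue=[F,E] q_used=2 → run F
t=13: queue=[E,F] q_used=0 → run E
t=14: queue=[E,F] q_used=1 → run E
t=15: queue=[E,F] q_used=2 → run E
t=16: queue=[F,E] q_used=0 → run F
t=17: queue=[E] q_used=0 → run E
t=18: queue=[E] q_used=1 → run E
t=19: (idle)
t=20: (idle)
t=21: (idle)
t=22: (idle)

completion order = A, G, F, E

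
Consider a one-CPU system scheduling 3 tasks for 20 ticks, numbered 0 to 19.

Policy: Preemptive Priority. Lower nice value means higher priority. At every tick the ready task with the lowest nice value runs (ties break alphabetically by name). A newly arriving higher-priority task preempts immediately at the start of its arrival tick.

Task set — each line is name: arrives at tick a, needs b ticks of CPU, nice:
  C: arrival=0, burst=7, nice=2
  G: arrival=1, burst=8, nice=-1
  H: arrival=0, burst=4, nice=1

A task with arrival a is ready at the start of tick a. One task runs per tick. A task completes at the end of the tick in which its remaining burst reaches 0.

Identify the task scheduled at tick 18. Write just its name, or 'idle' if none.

t=0: ready={C,H} → run H
t=1: ready={C,G,H} → run G
t=2: ready={C,G,H} → run G
t=3: ready={C,G,H} → run G
t=4: ready={C,G,H} → run G
t=5: ready={C,G,H} → run G
t=6: ready={C,G,H} → run G
t=7: ready={C,G,H} → run G
t=8: ready={C,G,H} → run G
t=9: ready={C,H} → run H
t=10: ready={C,H} → run H
t=11: ready={C,H} → run H
t=12: ready={C} → run C
t=13: ready={C} → run C
t=14: ready={C} → run C
t=15: ready={C} → run C
t=16: ready={C} → run C
t=17: ready={C} → run C
t=18: ready={C} → run C
t=19: (idle)

running at tick 18 = C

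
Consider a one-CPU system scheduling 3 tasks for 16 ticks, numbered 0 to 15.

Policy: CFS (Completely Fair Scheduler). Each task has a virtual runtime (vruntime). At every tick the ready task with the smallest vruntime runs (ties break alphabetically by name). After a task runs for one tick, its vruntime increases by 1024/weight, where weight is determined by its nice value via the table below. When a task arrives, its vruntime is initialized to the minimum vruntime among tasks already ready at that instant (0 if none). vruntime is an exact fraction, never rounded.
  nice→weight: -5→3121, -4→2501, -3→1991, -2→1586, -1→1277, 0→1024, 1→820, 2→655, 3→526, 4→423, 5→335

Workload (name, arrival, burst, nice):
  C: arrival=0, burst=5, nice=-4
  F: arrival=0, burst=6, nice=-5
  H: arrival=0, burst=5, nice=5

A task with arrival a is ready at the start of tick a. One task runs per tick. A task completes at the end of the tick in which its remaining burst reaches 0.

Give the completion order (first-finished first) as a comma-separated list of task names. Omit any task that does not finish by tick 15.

completion order = C, F, H

t=0: vr[C=0 F=0 H=0] → run C
t=1: vr[C=1024/2501 F=0 H=0] → run F
t=2: vr[C=1024/2501 F=1024/3121 H=0] → run H
t=3: vr[C=1024/2501 F=1024/3121 H=1024/335] → run F
t=4: vr[C=1024/2501 F=2048/3121 H=1024/335] → run C
t=5: vr[C=2048/2501 F=2048/3121 H=1024/335] → run F
t=6: vr[C=2048/2501 F=3072/3121 H=1024/335] → run C
t=7: vr[C=3072/2501 F=3072/3121 H=1024/335] → run F
t=8: vr[C=3072/2501 F=4096/3121 H=1024/335] → run C
t=9: vr[C=4096/2501 F=4096/3121 H=1024/335] → run F
t=10: vr[C=4096/2501 F=5120/3121 H=1024/335] → run C
t=11: vr[F=5120/3121 H=1024/335] → run F
t=12: vr[H=1024/335] → run H
t=13: vr[H=2048/335] → run H
t=14: vr[H=3072/335] → run H
t=15: vr[H=4096/335] → run H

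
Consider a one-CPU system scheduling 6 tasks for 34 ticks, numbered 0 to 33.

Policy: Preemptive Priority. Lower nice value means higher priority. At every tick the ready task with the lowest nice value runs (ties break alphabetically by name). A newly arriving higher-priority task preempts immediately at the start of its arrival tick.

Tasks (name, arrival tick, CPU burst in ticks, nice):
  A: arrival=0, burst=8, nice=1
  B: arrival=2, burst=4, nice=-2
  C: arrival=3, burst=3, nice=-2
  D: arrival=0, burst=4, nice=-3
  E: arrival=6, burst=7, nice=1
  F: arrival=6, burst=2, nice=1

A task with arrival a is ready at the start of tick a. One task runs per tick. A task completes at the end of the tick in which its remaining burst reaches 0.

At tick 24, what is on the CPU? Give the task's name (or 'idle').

running at tick 24 = E

t=0: ready={A,D} → run D
t=1: ready={A,D} → run D
t=2: ready={A,B,D} → run D
t=3: ready={A,B,C,D} → run D
t=4: ready={A,B,C} → run B
t=5: ready={A,B,C} → run B
t=6: ready={A,B,C,E,F} → run B
t=7: ready={A,B,C,E,F} → run B
t=8: ready={A,C,E,F} → run C
t=9: ready={A,C,E,F} → run C
t=10: ready={A,C,E,F} → run C
t=11: ready={A,E,F} → run A
t=12: ready={A,E,F} → run A
t=13: ready={A,E,F} → run A
t=14: ready={A,E,F} → run A
t=15: ready={A,E,F} → run A
t=16: ready={A,E,F} → run A
t=17: ready={A,E,F} → run A
t=18: ready={A,E,F} → run A
t=19: ready={E,F} → run E
t=20: ready={E,F} → run E
t=21: ready={E,F} → run E
t=22: ready={E,F} → run E
t=23: ready={E,F} → run E
t=24: ready={E,F} → run E
t=25: ready={E,F} → run E
t=26: ready={F} → run F
t=27: ready={F} → run F
t=28: (idle)
t=29: (idle)
t=30: (idle)
t=31: (idle)
t=32: (idle)
t=33: (idle)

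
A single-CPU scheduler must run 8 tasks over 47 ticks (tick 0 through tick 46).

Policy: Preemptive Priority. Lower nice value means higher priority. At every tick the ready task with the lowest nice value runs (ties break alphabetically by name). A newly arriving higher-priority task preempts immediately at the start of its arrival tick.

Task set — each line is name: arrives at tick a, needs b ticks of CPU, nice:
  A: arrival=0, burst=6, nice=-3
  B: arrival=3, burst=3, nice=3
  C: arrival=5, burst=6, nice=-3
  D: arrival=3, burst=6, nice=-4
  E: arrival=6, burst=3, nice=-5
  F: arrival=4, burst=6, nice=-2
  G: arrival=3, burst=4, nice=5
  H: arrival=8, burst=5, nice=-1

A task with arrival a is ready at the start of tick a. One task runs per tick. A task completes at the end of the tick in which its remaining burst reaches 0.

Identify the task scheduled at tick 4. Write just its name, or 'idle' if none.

running at tick 4 = D

t=0: ready={A} → run A
t=1: ready={A} → run A
t=2: ready={A} → run A
t=3: ready={A,B,D,G} → run D
t=4: ready={A,B,D,F,G} → run D
t=5: ready={A,B,C,D,F,G} → run D
t=6: ready={A,B,C,D,E,F,G} → run E
t=7: ready={A,B,C,D,E,F,G} → run E
t=8: ready={A,B,C,D,E,F,G,H} → run E
t=9: ready={A,B,C,D,F,G,H} → run D
t=10: ready={A,B,C,D,F,G,H} → run D
t=11: ready={A,B,C,D,F,G,H} → run D
t=12: ready={A,B,C,F,G,H} → run A
t=13: ready={A,B,C,F,G,H} → run A
t=14: ready={A,B,C,F,G,H} → run A
t=15: ready={B,C,F,G,H} → run C
t=16: ready={B,C,F,G,H} → run C
t=17: ready={B,C,F,G,H} → run C
t=18: ready={B,C,F,G,H} → run C
t=19: ready={B,C,F,G,H} → run C
t=20: ready={B,C,F,G,H} → run C
t=21: ready={B,F,G,H} → run F
t=22: ready={B,F,G,H} → run F
t=23: ready={B,F,G,H} → run F
t=24: ready={B,F,G,H} → run F
t=25: ready={B,F,G,H} → run F
t=26: ready={B,F,G,H} → run F
t=27: ready={B,G,H} → run H
t=28: ready={B,G,H} → run H
t=29: ready={B,G,H} → run H
t=30: ready={B,G,H} → run H
t=31: ready={B,G,H} → run H
t=32: ready={B,G} → run B
t=33: ready={B,G} → run B
t=34: ready={B,G} → run B
t=35: ready={G} → run G
t=36: ready={G} → run G
t=37: ready={G} → run G
t=38: ready={G} → run G
t=39: (idle)
t=40: (idle)
t=41: (idle)
t=42: (idle)
t=43: (idle)
t=44: (idle)
t=45: (idle)
t=46: (idle)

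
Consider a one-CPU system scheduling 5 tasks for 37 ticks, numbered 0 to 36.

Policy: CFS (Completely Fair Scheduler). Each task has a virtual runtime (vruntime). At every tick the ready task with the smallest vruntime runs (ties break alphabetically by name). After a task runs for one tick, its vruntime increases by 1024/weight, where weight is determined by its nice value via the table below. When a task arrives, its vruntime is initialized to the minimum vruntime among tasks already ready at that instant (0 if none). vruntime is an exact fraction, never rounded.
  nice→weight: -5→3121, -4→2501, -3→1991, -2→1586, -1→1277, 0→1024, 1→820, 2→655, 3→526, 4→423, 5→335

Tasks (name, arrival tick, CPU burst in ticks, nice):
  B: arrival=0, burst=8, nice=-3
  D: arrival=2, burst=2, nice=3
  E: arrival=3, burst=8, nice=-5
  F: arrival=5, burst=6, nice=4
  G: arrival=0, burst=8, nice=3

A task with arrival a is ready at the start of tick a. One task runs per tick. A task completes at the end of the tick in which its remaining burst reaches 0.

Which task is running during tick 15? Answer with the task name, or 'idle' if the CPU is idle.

t=0: vr[B=0 G=0] → run B
t=1: vr[B=1024/1991 G=0] → run G
t=2: vr[B=1024/1991 D=1024/1991 G=512/263] → run B
t=3: vr[B=2048/1991 D=1024/1991 E=1024/1991 G=512/263] → run D
t=4: vr[B=2048/1991 D=1288704/523633 E=1024/1991 G=512/263] → run E
t=5: vr[B=2048/1991 D=1288704/523633 E=5234688/6213911 F=5234688/6213911 G=512/263] → run E
t=6: vr[B=2048/1991 D=1288704/523633 E=7273472/6213911 F=5234688/6213911 G=512/263] → run F
t=7: vr[B=2048/1991 D=1288704/523633 E=7273472/6213911 F=8577317888/2628484353 G=512/263] → run B
t=8: vr[B=3072/1991 D=1288704/523633 E=7273472/6213911 F=8577317888/2628484353 G=512/263] → run E
t=9: vr[B=3072/1991 D=1288704/523633 E=9312256/6213911 F=8577317888/2628484353 G=512/263] → run E
t=10: vr[B=3072/1991 D=1288704/523633 E=11351040/6213911 F=8577317888/2628484353 G=512/263] → run B
t=11: vr[B=4096/1991 D=1288704/523633 E=11351040/6213911 F=8577317888/2628484353 G=512/263] → run E
t=12: vr[B=4096/1991 D=1288704/523633 E=13389824/6213911 F=8577317888/2628484353 G=512/263] → run G
t=13: vr[B=4096/1991 D=1288704/523633 E=13389824/6213911 F=8577317888/2628484353 G=1024/263] → run B
t=14: vr[B=5120/1991 D=1288704/523633 E=13389824/6213911 F=8577317888/2628484353 G=1024/263] → run E
t=15: vr[B=5120/1991 D=1288704/523633 E=15428608/6213911 F=8577317888/2628484353 G=1024/263] → run D
t=16: vr[B=5120/1991 E=15428608/6213911 F=8577317888/2628484353 G=1024/263] → run E
t=17: vr[B=5120/1991 E=17467392/6213911 F=8577317888/2628484353 G=1024/263] → run B
t=18: vr[B=6144/1991 E=17467392/6213911 F=8577317888/2628484353 G=1024/263] → run E
t=19: vr[B=6144/1991 F=8577317888/2628484353 G=1024/263] → run B
t=20: vr[B=7168/1991 F=8577317888/2628484353 G=1024/263] → run F
t=21: vr[B=7168/1991 F=14940362752/2628484353 G=1024/263] → run B
t=22: vr[F=14940362752/2628484353 G=1024/263] → run G
t=23: vr[F=14940362752/2628484353 G=1536/263] → run F
t=24: vr[F=7101135872/876161451 G=1536/263] → run G
t=25: vr[F=7101135872/876161451 G=2048/263] → run G
t=26: vr[F=7101135872/876161451 G=2560/263] → run F
t=27: vr[F=27666452480/2628484353 G=2560/263] → run G
t=28: vr[F=27666452480/2628484353 G=3072/263] → run F
t=29: vr[F=34029497344/2628484353 G=3072/263] → run G
t=30: vr[F=34029497344/2628484353 G=3584/263] → run F
t=31: vr[G=3584/263] → run G
t=32: (idle)
t=33: (idle)
t=34: (idle)
t=35: (idle)
t=36: (idle)

running at tick 15 = D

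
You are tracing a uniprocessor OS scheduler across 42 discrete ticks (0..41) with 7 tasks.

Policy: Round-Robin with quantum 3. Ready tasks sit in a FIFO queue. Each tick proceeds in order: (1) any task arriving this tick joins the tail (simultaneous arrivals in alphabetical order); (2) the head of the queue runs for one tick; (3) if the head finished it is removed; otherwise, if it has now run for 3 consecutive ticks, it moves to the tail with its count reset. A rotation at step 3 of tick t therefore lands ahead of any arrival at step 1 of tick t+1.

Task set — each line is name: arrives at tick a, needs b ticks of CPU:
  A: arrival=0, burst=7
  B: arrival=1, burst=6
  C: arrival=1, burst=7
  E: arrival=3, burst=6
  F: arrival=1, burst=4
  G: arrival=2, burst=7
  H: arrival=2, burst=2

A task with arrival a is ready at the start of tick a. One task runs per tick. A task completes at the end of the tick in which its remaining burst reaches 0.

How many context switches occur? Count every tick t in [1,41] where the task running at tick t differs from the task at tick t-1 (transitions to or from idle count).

context switches = 16

t=0: queue=[A] q_used=0 → run A
t=1: queue=[A,B,C,F] q_used=1 → run A
t=2: queue=[A,B,C,F,G,H] q_used=2 → run A
t=3: queue=[B,C,F,G,H,A,E] q_used=0 → run B
t=4: queue=[B,C,F,G,H,A,E] q_used=1 → run B
t=5: queue=[B,C,F,G,H,A,E] q_used=2 → run B
t=6: queue=[C,F,G,H,A,E,B] q_used=0 → run C
t=7: queue=[C,F,G,H,A,E,B] q_used=1 → run C
t=8: queue=[C,F,G,H,A,E,B] q_used=2 → run C
t=9: queue=[F,G,H,A,E,B,C] q_used=0 → run F
t=10: queue=[F,G,H,A,E,B,C] q_used=1 → run F
t=11: queue=[F,G,H,A,E,B,C] q_used=2 → run F
t=12: queue=[G,H,A,E,B,C,F] q_used=0 → run G
t=13: queue=[G,H,A,E,B,C,F] q_used=1 → run G
t=14: queue=[G,H,A,E,B,C,F] q_used=2 → run G
t=15: queue=[H,A,E,B,C,F,G] q_used=0 → run H
t=16: queue=[H,A,E,B,C,F,G] q_used=1 → run H
t=17: queue=[A,E,B,C,F,G] q_used=0 → run A
t=18: queue=[A,E,B,C,F,G] q_used=1 → run A
t=19: queue=[A,E,B,C,F,G] q_used=2 → run A
t=20: queue=[E,B,C,F,G,A] q_used=0 → run E
t=21: queue=[E,B,C,F,G,A] q_used=1 → run E
t=22: queue=[E,B,C,F,G,A] q_used=2 → run E
t=23: queue=[B,C,F,G,A,E] q_used=0 → run B
t=24: queue=[B,C,F,G,A,E] q_used=1 → run B
t=25: queue=[B,C,F,G,A,E] q_used=2 → run B
t=26: queue=[C,F,G,A,E] q_used=0 → run C
t=27: queue=[C,F,G,A,E] q_used=1 → run C
t=28: queue=[C,F,G,A,E] q_used=2 → run C
t=29: queue=[F,G,A,E,C] q_used=0 → run F
t=30: queue=[G,A,E,C] q_used=0 → run G
t=31: queue=[G,A,E,C] q_used=1 → run G
t=32: queue=[G,A,E,C] q_used=2 → run G
t=33: queue=[A,E,C,G] q_used=0 → run A
t=34: queue=[E,C,G] q_used=0 → run E
t=35: queue=[E,C,G] q_used=1 → run E
t=36: queue=[E,C,G] q_used=2 → run E
t=37: queue=[C,G] q_used=0 → run C
t=38: queue=[G] q_used=0 → run G
t=39: (idle)
t=40: (idle)
t=41: (idle)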